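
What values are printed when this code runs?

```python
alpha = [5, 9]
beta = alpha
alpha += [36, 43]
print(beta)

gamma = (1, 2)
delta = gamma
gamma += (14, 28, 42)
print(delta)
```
[5, 9, 36, 43]
(1, 2)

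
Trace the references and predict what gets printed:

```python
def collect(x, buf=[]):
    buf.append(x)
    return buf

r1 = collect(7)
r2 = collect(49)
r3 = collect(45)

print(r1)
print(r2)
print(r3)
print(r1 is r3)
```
[7, 49, 45]
[7, 49, 45]
[7, 49, 45]
True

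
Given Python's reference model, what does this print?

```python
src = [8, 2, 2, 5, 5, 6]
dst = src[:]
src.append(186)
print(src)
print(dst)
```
[8, 2, 2, 5, 5, 6, 186]
[8, 2, 2, 5, 5, 6]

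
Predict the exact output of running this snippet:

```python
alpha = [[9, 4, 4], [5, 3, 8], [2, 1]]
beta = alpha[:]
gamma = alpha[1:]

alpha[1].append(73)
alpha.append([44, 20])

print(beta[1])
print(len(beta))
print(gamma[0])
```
[5, 3, 8, 73]
3
[5, 3, 8, 73]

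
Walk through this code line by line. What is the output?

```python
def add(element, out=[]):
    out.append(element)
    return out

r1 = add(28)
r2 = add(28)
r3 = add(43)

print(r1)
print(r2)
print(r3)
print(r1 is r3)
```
[28, 28, 43]
[28, 28, 43]
[28, 28, 43]
True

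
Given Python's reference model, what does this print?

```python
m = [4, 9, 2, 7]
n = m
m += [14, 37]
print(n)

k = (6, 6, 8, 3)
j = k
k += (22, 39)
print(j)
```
[4, 9, 2, 7, 14, 37]
(6, 6, 8, 3)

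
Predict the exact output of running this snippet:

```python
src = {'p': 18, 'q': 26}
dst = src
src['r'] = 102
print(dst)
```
{'p': 18, 'q': 26, 'r': 102}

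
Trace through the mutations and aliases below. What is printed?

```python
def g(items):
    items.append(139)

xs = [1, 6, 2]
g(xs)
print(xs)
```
[1, 6, 2, 139]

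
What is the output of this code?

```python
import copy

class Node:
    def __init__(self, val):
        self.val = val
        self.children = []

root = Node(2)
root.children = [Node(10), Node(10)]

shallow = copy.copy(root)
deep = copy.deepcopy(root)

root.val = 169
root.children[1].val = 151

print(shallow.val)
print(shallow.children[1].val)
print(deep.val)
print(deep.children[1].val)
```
2
151
2
10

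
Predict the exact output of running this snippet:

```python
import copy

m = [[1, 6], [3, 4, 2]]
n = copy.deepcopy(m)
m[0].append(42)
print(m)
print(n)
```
[[1, 6, 42], [3, 4, 2]]
[[1, 6], [3, 4, 2]]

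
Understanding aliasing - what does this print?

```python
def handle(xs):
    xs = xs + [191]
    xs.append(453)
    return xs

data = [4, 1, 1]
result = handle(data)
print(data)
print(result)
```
[4, 1, 1]
[4, 1, 1, 191, 453]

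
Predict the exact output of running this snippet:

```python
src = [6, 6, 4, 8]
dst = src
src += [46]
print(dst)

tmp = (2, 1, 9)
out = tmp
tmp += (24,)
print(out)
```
[6, 6, 4, 8, 46]
(2, 1, 9)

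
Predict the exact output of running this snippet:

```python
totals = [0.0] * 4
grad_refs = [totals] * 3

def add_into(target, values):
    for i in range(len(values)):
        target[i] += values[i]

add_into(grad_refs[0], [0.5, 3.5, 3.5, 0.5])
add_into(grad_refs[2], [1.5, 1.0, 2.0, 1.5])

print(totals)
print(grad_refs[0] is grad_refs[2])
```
[2.0, 4.5, 5.5, 2.0]
True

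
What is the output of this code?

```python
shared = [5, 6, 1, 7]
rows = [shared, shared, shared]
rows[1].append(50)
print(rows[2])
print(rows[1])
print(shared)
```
[5, 6, 1, 7, 50]
[5, 6, 1, 7, 50]
[5, 6, 1, 7, 50]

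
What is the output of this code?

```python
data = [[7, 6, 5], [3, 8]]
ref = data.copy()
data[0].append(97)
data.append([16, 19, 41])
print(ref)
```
[[7, 6, 5, 97], [3, 8]]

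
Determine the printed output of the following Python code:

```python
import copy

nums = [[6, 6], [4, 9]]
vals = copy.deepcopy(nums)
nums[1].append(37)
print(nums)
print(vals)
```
[[6, 6], [4, 9, 37]]
[[6, 6], [4, 9]]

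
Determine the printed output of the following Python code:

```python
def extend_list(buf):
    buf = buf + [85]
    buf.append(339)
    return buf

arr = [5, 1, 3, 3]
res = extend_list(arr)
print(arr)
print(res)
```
[5, 1, 3, 3]
[5, 1, 3, 3, 85, 339]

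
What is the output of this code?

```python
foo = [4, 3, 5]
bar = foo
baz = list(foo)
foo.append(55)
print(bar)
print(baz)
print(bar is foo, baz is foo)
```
[4, 3, 5, 55]
[4, 3, 5]
True False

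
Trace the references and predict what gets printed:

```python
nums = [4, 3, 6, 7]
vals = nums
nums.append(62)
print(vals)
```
[4, 3, 6, 7, 62]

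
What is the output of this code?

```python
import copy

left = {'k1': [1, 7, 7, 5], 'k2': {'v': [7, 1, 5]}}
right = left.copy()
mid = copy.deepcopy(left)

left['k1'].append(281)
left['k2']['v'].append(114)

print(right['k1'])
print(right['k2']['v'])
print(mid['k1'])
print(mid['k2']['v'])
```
[1, 7, 7, 5, 281]
[7, 1, 5, 114]
[1, 7, 7, 5]
[7, 1, 5]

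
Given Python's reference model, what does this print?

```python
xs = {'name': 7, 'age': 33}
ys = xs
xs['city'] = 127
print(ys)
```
{'name': 7, 'age': 33, 'city': 127}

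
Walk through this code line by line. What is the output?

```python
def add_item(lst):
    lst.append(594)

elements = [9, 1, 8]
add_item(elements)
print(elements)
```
[9, 1, 8, 594]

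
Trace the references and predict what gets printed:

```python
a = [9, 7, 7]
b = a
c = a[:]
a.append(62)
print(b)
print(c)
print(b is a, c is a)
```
[9, 7, 7, 62]
[9, 7, 7]
True False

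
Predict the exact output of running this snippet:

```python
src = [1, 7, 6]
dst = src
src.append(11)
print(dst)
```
[1, 7, 6, 11]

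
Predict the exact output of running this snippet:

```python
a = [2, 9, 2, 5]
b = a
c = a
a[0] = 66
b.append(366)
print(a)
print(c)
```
[66, 9, 2, 5, 366]
[66, 9, 2, 5, 366]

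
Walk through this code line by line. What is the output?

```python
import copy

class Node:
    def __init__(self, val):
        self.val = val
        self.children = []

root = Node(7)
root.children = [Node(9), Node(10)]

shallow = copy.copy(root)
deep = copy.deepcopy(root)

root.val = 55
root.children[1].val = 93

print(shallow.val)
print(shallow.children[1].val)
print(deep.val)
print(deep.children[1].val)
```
7
93
7
10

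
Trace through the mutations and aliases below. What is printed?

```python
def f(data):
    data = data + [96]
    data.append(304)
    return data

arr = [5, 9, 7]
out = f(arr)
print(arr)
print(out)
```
[5, 9, 7]
[5, 9, 7, 96, 304]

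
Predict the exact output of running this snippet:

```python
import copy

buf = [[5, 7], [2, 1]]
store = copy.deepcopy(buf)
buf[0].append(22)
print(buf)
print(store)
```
[[5, 7, 22], [2, 1]]
[[5, 7], [2, 1]]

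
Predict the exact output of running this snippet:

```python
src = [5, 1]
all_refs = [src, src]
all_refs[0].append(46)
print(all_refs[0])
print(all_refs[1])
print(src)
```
[5, 1, 46]
[5, 1, 46]
[5, 1, 46]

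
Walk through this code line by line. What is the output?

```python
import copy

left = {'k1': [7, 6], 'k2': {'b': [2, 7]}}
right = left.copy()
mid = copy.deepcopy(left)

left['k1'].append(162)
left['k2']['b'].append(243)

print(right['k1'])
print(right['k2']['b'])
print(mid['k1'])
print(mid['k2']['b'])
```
[7, 6, 162]
[2, 7, 243]
[7, 6]
[2, 7]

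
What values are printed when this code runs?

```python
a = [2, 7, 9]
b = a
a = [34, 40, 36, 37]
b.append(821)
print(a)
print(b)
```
[34, 40, 36, 37]
[2, 7, 9, 821]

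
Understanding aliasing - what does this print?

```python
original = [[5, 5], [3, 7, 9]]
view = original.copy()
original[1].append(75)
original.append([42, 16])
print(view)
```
[[5, 5], [3, 7, 9, 75]]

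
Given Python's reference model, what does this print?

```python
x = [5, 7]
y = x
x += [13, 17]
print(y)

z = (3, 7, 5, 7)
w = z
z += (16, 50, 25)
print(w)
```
[5, 7, 13, 17]
(3, 7, 5, 7)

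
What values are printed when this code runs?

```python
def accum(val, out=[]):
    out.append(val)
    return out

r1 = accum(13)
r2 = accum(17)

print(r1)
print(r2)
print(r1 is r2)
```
[13, 17]
[13, 17]
True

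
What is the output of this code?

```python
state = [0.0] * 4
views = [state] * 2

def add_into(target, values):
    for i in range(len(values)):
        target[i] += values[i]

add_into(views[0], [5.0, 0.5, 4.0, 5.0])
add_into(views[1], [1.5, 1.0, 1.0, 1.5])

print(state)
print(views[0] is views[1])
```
[6.5, 1.5, 5.0, 6.5]
True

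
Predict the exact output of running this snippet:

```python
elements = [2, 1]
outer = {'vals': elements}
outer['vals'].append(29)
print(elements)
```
[2, 1, 29]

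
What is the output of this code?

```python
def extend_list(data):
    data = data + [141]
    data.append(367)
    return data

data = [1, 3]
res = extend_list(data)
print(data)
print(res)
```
[1, 3]
[1, 3, 141, 367]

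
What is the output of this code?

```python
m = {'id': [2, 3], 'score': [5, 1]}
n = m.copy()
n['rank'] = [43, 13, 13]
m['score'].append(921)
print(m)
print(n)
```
{'id': [2, 3], 'score': [5, 1, 921]}
{'id': [2, 3], 'score': [5, 1, 921], 'rank': [43, 13, 13]}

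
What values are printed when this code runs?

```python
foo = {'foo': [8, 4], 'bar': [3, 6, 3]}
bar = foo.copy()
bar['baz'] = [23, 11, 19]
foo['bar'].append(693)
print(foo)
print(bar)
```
{'foo': [8, 4], 'bar': [3, 6, 3, 693]}
{'foo': [8, 4], 'bar': [3, 6, 3, 693], 'baz': [23, 11, 19]}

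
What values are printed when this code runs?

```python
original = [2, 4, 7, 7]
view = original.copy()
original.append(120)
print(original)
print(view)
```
[2, 4, 7, 7, 120]
[2, 4, 7, 7]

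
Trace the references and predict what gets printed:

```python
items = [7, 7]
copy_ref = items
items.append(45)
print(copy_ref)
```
[7, 7, 45]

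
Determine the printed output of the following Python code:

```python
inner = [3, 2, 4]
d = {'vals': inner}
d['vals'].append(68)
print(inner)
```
[3, 2, 4, 68]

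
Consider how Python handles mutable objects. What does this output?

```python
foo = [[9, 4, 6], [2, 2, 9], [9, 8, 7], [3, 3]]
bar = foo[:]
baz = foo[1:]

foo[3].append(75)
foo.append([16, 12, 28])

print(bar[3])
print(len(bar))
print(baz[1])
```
[3, 3, 75]
4
[9, 8, 7]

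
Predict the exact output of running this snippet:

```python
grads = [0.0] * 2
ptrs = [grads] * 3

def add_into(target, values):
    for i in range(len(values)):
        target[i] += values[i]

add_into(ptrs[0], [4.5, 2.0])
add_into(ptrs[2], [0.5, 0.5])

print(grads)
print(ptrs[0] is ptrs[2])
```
[5.0, 2.5]
True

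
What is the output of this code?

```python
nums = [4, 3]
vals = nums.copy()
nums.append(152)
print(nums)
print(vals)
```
[4, 3, 152]
[4, 3]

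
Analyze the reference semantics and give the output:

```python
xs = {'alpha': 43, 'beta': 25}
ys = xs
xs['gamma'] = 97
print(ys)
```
{'alpha': 43, 'beta': 25, 'gamma': 97}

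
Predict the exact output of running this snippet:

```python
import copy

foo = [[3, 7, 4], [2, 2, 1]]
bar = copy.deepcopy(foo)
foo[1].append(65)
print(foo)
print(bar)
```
[[3, 7, 4], [2, 2, 1, 65]]
[[3, 7, 4], [2, 2, 1]]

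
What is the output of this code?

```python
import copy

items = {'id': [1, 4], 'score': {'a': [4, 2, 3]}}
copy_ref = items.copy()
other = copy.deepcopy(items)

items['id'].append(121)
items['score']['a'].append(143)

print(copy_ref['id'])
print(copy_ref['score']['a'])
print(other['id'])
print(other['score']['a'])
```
[1, 4, 121]
[4, 2, 3, 143]
[1, 4]
[4, 2, 3]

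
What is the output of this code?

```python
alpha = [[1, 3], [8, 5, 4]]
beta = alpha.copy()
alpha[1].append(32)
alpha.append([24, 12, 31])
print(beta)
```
[[1, 3], [8, 5, 4, 32]]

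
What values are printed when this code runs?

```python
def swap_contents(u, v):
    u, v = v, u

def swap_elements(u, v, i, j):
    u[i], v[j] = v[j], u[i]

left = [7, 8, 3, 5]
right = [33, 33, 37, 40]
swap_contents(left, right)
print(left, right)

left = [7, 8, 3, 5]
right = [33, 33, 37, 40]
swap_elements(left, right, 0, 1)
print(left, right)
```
[7, 8, 3, 5] [33, 33, 37, 40]
[33, 8, 3, 5] [33, 7, 37, 40]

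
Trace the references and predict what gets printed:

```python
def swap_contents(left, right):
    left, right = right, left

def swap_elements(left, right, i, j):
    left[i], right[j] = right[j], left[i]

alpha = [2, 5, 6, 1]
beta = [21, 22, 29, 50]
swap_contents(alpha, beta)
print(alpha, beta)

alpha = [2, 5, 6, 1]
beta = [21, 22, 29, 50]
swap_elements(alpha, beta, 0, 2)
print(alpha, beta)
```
[2, 5, 6, 1] [21, 22, 29, 50]
[29, 5, 6, 1] [21, 22, 2, 50]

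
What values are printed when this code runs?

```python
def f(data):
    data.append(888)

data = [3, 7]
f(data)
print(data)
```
[3, 7, 888]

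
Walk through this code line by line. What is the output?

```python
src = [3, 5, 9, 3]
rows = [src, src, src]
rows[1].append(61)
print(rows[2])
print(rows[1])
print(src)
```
[3, 5, 9, 3, 61]
[3, 5, 9, 3, 61]
[3, 5, 9, 3, 61]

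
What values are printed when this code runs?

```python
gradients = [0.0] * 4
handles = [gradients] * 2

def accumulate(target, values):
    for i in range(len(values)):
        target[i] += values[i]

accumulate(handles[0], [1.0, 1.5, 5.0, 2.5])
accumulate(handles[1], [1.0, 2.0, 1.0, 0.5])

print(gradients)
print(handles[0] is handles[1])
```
[2.0, 3.5, 6.0, 3.0]
True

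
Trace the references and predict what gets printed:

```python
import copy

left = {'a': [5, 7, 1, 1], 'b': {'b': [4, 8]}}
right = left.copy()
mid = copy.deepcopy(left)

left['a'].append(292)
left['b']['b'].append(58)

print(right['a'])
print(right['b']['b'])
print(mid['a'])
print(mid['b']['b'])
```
[5, 7, 1, 1, 292]
[4, 8, 58]
[5, 7, 1, 1]
[4, 8]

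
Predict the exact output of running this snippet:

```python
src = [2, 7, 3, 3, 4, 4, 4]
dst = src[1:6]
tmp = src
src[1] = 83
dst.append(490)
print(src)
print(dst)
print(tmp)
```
[2, 83, 3, 3, 4, 4, 4]
[7, 3, 3, 4, 4, 490]
[2, 83, 3, 3, 4, 4, 4]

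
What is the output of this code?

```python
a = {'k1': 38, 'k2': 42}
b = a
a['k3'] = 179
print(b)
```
{'k1': 38, 'k2': 42, 'k3': 179}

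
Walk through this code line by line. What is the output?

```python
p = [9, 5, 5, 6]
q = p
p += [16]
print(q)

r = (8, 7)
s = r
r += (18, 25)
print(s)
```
[9, 5, 5, 6, 16]
(8, 7)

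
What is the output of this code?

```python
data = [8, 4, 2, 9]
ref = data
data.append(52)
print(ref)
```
[8, 4, 2, 9, 52]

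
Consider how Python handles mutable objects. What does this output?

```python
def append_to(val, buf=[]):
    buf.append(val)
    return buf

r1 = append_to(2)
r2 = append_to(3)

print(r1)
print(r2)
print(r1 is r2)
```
[2, 3]
[2, 3]
True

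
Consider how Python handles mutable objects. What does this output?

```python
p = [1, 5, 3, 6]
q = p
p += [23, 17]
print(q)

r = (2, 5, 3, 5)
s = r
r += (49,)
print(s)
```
[1, 5, 3, 6, 23, 17]
(2, 5, 3, 5)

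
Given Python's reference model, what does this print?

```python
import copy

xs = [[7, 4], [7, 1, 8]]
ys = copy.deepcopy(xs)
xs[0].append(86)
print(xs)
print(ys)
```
[[7, 4, 86], [7, 1, 8]]
[[7, 4], [7, 1, 8]]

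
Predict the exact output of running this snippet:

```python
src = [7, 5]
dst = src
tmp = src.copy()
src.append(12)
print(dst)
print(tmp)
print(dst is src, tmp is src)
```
[7, 5, 12]
[7, 5]
True False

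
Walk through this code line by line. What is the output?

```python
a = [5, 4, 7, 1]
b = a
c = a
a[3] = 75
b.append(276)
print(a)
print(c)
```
[5, 4, 7, 75, 276]
[5, 4, 7, 75, 276]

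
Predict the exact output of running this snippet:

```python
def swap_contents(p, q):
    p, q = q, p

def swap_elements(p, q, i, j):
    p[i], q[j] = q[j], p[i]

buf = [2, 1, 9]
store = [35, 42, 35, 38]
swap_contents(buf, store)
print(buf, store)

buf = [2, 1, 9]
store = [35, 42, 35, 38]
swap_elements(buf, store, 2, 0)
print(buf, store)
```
[2, 1, 9] [35, 42, 35, 38]
[2, 1, 35] [9, 42, 35, 38]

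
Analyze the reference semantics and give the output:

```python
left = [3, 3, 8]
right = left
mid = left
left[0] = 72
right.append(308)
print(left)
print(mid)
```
[72, 3, 8, 308]
[72, 3, 8, 308]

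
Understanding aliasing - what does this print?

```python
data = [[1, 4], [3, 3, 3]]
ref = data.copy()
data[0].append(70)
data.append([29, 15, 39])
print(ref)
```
[[1, 4, 70], [3, 3, 3]]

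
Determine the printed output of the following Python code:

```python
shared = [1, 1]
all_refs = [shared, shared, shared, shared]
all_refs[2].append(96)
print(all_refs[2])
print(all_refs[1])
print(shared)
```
[1, 1, 96]
[1, 1, 96]
[1, 1, 96]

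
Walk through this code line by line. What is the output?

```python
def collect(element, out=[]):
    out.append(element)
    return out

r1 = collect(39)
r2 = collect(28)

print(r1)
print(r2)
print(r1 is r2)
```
[39, 28]
[39, 28]
True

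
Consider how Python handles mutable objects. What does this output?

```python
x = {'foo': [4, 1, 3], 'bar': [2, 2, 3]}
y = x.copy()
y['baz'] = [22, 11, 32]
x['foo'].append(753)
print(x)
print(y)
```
{'foo': [4, 1, 3, 753], 'bar': [2, 2, 3]}
{'foo': [4, 1, 3, 753], 'bar': [2, 2, 3], 'baz': [22, 11, 32]}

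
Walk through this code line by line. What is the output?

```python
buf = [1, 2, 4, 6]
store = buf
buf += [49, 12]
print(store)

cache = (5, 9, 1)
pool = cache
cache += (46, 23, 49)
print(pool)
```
[1, 2, 4, 6, 49, 12]
(5, 9, 1)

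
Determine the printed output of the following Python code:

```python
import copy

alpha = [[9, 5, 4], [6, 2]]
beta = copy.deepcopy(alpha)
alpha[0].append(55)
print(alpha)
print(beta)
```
[[9, 5, 4, 55], [6, 2]]
[[9, 5, 4], [6, 2]]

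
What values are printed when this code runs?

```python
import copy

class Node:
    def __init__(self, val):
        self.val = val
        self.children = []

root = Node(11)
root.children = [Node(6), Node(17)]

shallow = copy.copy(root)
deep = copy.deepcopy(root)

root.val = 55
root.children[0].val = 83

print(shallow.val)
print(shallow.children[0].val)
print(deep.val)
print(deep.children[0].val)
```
11
83
11
6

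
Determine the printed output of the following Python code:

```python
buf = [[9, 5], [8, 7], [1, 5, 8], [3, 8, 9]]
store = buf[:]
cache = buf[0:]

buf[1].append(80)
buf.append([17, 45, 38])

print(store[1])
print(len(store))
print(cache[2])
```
[8, 7, 80]
4
[1, 5, 8]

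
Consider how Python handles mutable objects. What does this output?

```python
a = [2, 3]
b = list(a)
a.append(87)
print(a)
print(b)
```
[2, 3, 87]
[2, 3]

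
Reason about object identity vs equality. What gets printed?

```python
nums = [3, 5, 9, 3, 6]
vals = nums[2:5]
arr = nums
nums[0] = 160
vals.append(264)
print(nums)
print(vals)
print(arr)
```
[160, 5, 9, 3, 6]
[9, 3, 6, 264]
[160, 5, 9, 3, 6]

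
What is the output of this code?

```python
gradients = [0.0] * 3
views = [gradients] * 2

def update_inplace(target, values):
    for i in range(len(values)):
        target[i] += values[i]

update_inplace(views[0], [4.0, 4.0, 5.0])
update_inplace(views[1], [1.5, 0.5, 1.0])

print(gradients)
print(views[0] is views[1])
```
[5.5, 4.5, 6.0]
True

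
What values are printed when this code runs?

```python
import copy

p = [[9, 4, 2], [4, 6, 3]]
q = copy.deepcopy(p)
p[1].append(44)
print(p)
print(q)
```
[[9, 4, 2], [4, 6, 3, 44]]
[[9, 4, 2], [4, 6, 3]]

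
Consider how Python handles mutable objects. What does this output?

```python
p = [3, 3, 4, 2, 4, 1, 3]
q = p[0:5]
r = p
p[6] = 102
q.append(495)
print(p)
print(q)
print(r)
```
[3, 3, 4, 2, 4, 1, 102]
[3, 3, 4, 2, 4, 495]
[3, 3, 4, 2, 4, 1, 102]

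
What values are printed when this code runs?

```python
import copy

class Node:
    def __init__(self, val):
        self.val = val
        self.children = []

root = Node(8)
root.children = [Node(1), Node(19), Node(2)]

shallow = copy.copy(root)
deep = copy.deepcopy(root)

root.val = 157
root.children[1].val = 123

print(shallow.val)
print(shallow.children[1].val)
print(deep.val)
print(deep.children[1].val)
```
8
123
8
19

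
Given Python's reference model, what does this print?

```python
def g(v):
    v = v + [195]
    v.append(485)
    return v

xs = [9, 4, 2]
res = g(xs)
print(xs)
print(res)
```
[9, 4, 2]
[9, 4, 2, 195, 485]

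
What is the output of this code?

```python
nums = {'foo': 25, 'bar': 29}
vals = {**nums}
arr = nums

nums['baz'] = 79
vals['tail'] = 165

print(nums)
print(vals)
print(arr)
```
{'foo': 25, 'bar': 29, 'baz': 79}
{'foo': 25, 'bar': 29, 'tail': 165}
{'foo': 25, 'bar': 29, 'baz': 79}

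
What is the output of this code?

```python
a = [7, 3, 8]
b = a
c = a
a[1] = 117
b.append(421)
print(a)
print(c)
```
[7, 117, 8, 421]
[7, 117, 8, 421]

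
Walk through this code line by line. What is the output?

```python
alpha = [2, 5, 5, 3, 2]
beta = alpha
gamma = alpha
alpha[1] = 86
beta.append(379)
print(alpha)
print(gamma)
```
[2, 86, 5, 3, 2, 379]
[2, 86, 5, 3, 2, 379]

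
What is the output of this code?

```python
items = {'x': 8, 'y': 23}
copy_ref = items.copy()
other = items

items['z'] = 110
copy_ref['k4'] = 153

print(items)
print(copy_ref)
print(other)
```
{'x': 8, 'y': 23, 'z': 110}
{'x': 8, 'y': 23, 'k4': 153}
{'x': 8, 'y': 23, 'z': 110}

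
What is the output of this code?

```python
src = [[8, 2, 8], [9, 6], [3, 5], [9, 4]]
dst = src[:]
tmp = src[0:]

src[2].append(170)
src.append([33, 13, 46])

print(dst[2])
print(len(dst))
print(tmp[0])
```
[3, 5, 170]
4
[8, 2, 8]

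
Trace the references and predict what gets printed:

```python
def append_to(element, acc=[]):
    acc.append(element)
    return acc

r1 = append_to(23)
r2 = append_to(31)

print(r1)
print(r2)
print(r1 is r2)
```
[23, 31]
[23, 31]
True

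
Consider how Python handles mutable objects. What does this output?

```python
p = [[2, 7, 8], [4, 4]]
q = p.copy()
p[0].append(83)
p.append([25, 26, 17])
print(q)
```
[[2, 7, 8, 83], [4, 4]]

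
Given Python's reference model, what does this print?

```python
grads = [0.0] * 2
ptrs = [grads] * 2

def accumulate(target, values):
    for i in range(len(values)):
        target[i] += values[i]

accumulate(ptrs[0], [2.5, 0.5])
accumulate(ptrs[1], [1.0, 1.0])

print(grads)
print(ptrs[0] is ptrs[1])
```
[3.5, 1.5]
True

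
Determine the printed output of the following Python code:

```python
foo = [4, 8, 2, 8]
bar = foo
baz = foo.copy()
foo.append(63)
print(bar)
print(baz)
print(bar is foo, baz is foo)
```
[4, 8, 2, 8, 63]
[4, 8, 2, 8]
True False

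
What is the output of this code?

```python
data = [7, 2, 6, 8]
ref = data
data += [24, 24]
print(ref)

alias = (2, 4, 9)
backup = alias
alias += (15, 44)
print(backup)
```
[7, 2, 6, 8, 24, 24]
(2, 4, 9)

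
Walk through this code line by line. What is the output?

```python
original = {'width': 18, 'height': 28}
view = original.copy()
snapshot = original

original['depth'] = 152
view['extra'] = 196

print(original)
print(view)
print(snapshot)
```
{'width': 18, 'height': 28, 'depth': 152}
{'width': 18, 'height': 28, 'extra': 196}
{'width': 18, 'height': 28, 'depth': 152}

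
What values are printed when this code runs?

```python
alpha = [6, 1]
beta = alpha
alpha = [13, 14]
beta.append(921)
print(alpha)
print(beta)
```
[13, 14]
[6, 1, 921]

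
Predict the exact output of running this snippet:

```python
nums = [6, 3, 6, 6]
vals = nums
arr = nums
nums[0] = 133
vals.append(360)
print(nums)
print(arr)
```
[133, 3, 6, 6, 360]
[133, 3, 6, 6, 360]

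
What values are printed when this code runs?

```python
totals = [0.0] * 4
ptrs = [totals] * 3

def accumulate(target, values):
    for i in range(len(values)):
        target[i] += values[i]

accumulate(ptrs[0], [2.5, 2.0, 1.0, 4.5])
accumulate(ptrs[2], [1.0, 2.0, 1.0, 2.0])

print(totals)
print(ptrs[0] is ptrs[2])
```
[3.5, 4.0, 2.0, 6.5]
True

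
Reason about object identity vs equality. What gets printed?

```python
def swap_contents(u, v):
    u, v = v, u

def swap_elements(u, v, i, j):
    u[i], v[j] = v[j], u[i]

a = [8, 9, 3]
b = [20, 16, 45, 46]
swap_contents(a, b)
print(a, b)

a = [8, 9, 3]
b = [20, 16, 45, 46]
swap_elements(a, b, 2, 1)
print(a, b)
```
[8, 9, 3] [20, 16, 45, 46]
[8, 9, 16] [20, 3, 45, 46]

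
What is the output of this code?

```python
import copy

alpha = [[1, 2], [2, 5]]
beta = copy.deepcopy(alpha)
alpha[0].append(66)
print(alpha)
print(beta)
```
[[1, 2, 66], [2, 5]]
[[1, 2], [2, 5]]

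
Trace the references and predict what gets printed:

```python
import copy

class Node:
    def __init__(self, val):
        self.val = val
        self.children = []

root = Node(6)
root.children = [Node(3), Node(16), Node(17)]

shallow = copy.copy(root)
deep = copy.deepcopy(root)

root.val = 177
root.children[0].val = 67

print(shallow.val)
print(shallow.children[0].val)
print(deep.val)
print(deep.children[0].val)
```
6
67
6
3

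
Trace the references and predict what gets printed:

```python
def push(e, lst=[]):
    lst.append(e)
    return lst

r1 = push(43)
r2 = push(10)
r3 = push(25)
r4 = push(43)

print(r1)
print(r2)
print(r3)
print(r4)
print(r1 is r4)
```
[43, 10, 25, 43]
[43, 10, 25, 43]
[43, 10, 25, 43]
[43, 10, 25, 43]
True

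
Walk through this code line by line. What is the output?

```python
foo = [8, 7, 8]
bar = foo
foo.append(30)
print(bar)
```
[8, 7, 8, 30]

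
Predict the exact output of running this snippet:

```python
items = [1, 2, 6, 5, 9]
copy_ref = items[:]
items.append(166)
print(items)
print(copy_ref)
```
[1, 2, 6, 5, 9, 166]
[1, 2, 6, 5, 9]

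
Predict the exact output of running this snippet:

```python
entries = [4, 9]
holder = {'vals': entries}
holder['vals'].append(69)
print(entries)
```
[4, 9, 69]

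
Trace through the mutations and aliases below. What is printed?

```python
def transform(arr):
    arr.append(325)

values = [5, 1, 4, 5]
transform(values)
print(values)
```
[5, 1, 4, 5, 325]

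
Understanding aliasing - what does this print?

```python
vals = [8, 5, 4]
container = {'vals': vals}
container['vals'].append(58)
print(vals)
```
[8, 5, 4, 58]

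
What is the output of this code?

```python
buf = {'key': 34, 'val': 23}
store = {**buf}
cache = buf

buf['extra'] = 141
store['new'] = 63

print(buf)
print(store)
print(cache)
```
{'key': 34, 'val': 23, 'extra': 141}
{'key': 34, 'val': 23, 'new': 63}
{'key': 34, 'val': 23, 'extra': 141}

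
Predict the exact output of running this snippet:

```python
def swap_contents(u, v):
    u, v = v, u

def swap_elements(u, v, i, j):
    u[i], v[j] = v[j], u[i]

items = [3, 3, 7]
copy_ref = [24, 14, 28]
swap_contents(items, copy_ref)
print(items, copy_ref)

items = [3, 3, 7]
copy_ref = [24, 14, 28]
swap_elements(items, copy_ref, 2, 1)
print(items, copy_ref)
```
[3, 3, 7] [24, 14, 28]
[3, 3, 14] [24, 7, 28]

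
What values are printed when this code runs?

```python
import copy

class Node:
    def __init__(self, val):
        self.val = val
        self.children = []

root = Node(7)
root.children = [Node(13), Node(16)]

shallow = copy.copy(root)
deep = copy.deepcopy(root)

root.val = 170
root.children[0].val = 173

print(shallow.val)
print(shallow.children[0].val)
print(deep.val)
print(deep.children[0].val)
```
7
173
7
13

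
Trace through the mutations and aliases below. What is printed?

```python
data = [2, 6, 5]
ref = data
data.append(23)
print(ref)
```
[2, 6, 5, 23]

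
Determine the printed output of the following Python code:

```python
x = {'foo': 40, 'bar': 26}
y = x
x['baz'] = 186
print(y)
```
{'foo': 40, 'bar': 26, 'baz': 186}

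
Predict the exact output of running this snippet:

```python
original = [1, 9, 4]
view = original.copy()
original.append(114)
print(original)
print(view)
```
[1, 9, 4, 114]
[1, 9, 4]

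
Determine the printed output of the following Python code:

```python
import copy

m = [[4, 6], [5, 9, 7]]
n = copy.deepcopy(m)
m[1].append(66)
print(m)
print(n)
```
[[4, 6], [5, 9, 7, 66]]
[[4, 6], [5, 9, 7]]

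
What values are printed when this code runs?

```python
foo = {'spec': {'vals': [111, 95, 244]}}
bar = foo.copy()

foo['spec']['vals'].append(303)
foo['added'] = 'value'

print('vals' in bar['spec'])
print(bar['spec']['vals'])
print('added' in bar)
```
True
[111, 95, 244, 303]
False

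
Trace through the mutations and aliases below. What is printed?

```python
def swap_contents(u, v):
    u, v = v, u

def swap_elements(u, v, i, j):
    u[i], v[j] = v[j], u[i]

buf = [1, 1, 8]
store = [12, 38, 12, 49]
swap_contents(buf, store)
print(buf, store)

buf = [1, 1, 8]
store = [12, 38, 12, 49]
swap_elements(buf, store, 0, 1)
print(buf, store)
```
[1, 1, 8] [12, 38, 12, 49]
[38, 1, 8] [12, 1, 12, 49]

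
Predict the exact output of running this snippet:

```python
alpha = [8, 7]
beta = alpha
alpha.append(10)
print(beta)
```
[8, 7, 10]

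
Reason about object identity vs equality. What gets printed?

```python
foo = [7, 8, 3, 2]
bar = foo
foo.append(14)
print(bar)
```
[7, 8, 3, 2, 14]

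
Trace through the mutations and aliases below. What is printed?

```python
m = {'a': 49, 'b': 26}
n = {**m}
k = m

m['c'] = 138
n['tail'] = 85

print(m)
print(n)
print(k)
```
{'a': 49, 'b': 26, 'c': 138}
{'a': 49, 'b': 26, 'tail': 85}
{'a': 49, 'b': 26, 'c': 138}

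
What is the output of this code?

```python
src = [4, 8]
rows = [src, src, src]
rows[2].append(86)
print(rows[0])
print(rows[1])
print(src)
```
[4, 8, 86]
[4, 8, 86]
[4, 8, 86]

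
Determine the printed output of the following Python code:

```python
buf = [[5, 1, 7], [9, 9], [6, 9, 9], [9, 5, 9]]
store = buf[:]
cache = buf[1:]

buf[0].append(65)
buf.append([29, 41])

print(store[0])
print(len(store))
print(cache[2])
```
[5, 1, 7, 65]
4
[9, 5, 9]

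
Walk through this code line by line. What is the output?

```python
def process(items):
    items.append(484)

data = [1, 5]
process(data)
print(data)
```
[1, 5, 484]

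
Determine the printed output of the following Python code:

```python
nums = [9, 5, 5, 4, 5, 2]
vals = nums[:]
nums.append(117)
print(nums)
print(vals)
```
[9, 5, 5, 4, 5, 2, 117]
[9, 5, 5, 4, 5, 2]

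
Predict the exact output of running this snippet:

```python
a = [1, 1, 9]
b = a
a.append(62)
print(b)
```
[1, 1, 9, 62]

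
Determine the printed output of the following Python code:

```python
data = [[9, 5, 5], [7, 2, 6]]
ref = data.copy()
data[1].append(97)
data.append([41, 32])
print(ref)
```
[[9, 5, 5], [7, 2, 6, 97]]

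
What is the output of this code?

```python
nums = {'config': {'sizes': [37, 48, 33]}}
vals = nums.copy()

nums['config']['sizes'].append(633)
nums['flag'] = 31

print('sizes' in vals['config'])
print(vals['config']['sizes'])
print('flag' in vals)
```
True
[37, 48, 33, 633]
False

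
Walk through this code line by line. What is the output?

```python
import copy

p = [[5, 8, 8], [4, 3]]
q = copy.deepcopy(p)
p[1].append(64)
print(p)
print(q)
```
[[5, 8, 8], [4, 3, 64]]
[[5, 8, 8], [4, 3]]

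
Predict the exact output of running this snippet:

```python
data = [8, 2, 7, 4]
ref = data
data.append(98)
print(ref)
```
[8, 2, 7, 4, 98]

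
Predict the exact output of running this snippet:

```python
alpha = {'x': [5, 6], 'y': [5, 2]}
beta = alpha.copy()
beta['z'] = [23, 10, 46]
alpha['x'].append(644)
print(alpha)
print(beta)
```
{'x': [5, 6, 644], 'y': [5, 2]}
{'x': [5, 6, 644], 'y': [5, 2], 'z': [23, 10, 46]}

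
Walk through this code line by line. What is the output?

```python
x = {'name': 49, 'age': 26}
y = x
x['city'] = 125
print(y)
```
{'name': 49, 'age': 26, 'city': 125}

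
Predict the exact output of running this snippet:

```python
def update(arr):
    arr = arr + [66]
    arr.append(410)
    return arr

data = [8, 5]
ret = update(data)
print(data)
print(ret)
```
[8, 5]
[8, 5, 66, 410]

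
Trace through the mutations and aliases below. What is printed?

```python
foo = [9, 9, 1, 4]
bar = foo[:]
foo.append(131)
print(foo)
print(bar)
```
[9, 9, 1, 4, 131]
[9, 9, 1, 4]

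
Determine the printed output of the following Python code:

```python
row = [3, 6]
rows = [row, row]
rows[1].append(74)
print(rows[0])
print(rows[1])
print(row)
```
[3, 6, 74]
[3, 6, 74]
[3, 6, 74]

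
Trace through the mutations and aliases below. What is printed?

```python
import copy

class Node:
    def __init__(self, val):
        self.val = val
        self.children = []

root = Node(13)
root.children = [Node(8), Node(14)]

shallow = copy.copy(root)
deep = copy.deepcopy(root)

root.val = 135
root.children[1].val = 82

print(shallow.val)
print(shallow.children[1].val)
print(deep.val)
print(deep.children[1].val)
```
13
82
13
14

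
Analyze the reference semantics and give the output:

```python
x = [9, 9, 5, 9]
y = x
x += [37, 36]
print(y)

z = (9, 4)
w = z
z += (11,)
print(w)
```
[9, 9, 5, 9, 37, 36]
(9, 4)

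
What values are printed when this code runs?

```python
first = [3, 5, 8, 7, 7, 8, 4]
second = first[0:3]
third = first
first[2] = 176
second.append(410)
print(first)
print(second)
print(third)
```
[3, 5, 176, 7, 7, 8, 4]
[3, 5, 8, 410]
[3, 5, 176, 7, 7, 8, 4]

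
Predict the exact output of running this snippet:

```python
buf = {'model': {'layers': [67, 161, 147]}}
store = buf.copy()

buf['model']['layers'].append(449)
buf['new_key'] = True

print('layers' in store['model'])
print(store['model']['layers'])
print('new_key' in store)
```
True
[67, 161, 147, 449]
False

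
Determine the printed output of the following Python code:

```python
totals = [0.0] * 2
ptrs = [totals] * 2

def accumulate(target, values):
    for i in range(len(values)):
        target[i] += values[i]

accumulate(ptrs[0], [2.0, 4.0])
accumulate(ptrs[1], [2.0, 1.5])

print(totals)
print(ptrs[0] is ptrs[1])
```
[4.0, 5.5]
True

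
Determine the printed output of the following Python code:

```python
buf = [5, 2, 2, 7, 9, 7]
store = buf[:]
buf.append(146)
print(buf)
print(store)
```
[5, 2, 2, 7, 9, 7, 146]
[5, 2, 2, 7, 9, 7]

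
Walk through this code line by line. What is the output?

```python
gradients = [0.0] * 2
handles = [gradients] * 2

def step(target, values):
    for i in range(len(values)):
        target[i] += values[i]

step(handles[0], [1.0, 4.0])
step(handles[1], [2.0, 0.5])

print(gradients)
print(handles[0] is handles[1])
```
[3.0, 4.5]
True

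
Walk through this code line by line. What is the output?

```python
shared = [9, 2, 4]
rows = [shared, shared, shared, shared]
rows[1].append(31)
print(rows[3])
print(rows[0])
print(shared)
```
[9, 2, 4, 31]
[9, 2, 4, 31]
[9, 2, 4, 31]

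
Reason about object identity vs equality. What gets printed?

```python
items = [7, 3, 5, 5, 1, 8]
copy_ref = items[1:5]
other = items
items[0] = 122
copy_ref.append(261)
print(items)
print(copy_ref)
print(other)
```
[122, 3, 5, 5, 1, 8]
[3, 5, 5, 1, 261]
[122, 3, 5, 5, 1, 8]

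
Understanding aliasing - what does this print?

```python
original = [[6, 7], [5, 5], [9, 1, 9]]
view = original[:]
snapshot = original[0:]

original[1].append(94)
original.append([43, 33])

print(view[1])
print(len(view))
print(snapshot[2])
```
[5, 5, 94]
3
[9, 1, 9]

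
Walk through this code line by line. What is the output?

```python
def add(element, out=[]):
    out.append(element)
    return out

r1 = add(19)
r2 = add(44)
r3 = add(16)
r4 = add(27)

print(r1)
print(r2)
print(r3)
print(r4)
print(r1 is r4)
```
[19, 44, 16, 27]
[19, 44, 16, 27]
[19, 44, 16, 27]
[19, 44, 16, 27]
True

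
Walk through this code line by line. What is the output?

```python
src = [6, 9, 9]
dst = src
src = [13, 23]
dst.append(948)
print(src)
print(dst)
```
[13, 23]
[6, 9, 9, 948]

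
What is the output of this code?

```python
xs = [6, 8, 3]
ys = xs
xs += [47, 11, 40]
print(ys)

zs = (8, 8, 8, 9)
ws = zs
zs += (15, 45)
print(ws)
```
[6, 8, 3, 47, 11, 40]
(8, 8, 8, 9)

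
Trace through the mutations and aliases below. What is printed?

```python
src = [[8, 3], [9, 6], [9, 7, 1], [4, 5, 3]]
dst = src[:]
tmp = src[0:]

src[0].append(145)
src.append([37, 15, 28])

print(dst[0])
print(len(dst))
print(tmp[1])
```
[8, 3, 145]
4
[9, 6]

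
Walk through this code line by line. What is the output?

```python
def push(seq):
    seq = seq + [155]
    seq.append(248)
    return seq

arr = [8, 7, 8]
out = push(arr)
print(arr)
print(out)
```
[8, 7, 8]
[8, 7, 8, 155, 248]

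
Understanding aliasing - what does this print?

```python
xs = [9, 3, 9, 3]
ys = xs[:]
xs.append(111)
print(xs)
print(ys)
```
[9, 3, 9, 3, 111]
[9, 3, 9, 3]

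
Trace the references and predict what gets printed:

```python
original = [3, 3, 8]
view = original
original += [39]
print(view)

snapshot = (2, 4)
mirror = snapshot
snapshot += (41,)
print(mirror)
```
[3, 3, 8, 39]
(2, 4)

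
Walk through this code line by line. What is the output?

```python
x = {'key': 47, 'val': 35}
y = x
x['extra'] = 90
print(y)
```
{'key': 47, 'val': 35, 'extra': 90}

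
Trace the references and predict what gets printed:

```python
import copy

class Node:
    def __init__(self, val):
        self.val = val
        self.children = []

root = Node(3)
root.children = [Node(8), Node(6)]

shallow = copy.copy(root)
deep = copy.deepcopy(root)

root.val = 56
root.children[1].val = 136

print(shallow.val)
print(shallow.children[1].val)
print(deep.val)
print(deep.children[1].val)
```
3
136
3
6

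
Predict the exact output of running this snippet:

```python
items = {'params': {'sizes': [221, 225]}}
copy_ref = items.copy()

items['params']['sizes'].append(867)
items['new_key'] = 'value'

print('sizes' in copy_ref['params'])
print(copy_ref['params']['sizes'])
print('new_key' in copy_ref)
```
True
[221, 225, 867]
False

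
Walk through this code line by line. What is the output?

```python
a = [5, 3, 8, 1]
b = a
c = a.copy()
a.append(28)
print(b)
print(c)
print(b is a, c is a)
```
[5, 3, 8, 1, 28]
[5, 3, 8, 1]
True False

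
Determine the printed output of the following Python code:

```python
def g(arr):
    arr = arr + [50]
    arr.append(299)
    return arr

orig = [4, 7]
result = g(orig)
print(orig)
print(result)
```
[4, 7]
[4, 7, 50, 299]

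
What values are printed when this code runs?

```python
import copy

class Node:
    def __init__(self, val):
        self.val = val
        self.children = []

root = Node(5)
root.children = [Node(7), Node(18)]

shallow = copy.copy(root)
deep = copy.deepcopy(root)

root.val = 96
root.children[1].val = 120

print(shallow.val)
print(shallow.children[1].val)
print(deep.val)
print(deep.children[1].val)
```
5
120
5
18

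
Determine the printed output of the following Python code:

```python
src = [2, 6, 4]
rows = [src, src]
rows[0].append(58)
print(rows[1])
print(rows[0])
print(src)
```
[2, 6, 4, 58]
[2, 6, 4, 58]
[2, 6, 4, 58]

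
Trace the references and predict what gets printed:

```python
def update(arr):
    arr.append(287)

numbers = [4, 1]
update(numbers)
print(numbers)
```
[4, 1, 287]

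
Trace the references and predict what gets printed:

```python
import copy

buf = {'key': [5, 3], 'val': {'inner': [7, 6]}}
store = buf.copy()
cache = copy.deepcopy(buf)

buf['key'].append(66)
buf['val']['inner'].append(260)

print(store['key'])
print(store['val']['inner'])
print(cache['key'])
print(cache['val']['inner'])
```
[5, 3, 66]
[7, 6, 260]
[5, 3]
[7, 6]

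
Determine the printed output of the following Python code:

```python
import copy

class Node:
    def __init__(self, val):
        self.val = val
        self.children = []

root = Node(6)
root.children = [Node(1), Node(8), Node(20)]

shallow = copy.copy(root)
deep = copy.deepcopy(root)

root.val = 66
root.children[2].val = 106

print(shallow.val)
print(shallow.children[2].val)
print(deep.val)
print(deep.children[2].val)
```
6
106
6
20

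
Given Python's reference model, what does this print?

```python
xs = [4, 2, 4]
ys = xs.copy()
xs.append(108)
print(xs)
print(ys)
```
[4, 2, 4, 108]
[4, 2, 4]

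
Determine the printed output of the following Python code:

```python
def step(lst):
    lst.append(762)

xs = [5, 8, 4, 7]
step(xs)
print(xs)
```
[5, 8, 4, 7, 762]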